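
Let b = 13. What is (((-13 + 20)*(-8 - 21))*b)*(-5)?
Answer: 13195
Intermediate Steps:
(((-13 + 20)*(-8 - 21))*b)*(-5) = (((-13 + 20)*(-8 - 21))*13)*(-5) = ((7*(-29))*13)*(-5) = -203*13*(-5) = -2639*(-5) = 13195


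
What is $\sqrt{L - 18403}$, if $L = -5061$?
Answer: $2 i \sqrt{5866} \approx 153.18 i$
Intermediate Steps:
$\sqrt{L - 18403} = \sqrt{-5061 - 18403} = \sqrt{-23464} = 2 i \sqrt{5866}$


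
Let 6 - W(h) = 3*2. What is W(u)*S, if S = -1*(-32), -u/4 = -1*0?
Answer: 0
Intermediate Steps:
u = 0 (u = -(-4)*0 = -4*0 = 0)
W(h) = 0 (W(h) = 6 - 3*2 = 6 - 1*6 = 6 - 6 = 0)
S = 32
W(u)*S = 0*32 = 0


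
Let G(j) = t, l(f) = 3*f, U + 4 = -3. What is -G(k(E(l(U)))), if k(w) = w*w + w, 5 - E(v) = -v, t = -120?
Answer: 120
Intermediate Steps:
U = -7 (U = -4 - 3 = -7)
E(v) = 5 + v (E(v) = 5 - (-1)*v = 5 + v)
k(w) = w + w**2 (k(w) = w**2 + w = w + w**2)
G(j) = -120
-G(k(E(l(U)))) = -1*(-120) = 120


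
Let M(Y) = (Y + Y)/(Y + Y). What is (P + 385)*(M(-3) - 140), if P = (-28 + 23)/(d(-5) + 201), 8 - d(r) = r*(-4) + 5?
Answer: -9846065/184 ≈ -53511.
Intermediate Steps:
d(r) = 3 + 4*r (d(r) = 8 - (r*(-4) + 5) = 8 - (-4*r + 5) = 8 - (5 - 4*r) = 8 + (-5 + 4*r) = 3 + 4*r)
M(Y) = 1 (M(Y) = (2*Y)/((2*Y)) = (2*Y)*(1/(2*Y)) = 1)
P = -5/184 (P = (-28 + 23)/((3 + 4*(-5)) + 201) = -5/((3 - 20) + 201) = -5/(-17 + 201) = -5/184 ≈ -0.027174)
(P + 385)*(M(-3) - 140) = (-5/184 + 385)*(1 - 140) = (70835/184)*(-139) = -9846065/184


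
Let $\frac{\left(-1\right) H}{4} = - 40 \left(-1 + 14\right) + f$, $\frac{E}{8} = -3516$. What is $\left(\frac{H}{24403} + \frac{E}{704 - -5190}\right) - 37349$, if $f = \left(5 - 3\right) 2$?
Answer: $- \frac{2686314396893}{71915641} \approx -37354.0$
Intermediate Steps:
$E = -28128$ ($E = 8 \left(-3516\right) = -28128$)
$f = 4$ ($f = 2 \cdot 2 = 4$)
$H = 2064$ ($H = - 4 \left(- 40 \left(-1 + 14\right) + 4\right) = - 4 \left(\left(-40\right) 13 + 4\right) = - 4 \left(-520 + 4\right) = \left(-4\right) \left(-516\right) = 2064$)
$\left(\frac{H}{24403} + \frac{E}{704 - -5190}\right) - 37349 = \left(\frac{2064}{24403} - \frac{28128}{704 - -5190}\right) - 37349 = \left(2064 \cdot \frac{1}{24403} - \frac{28128}{704 + 5190}\right) - 37349 = \left(\frac{2064}{24403} - \frac{28128}{5894}\right) - 37349 = \left(\frac{2064}{24403} - \frac{14064}{2947}\right) - 37349 = - \frac{337121184}{71915641} - 37349 = - \frac{2686314396893}{71915641}$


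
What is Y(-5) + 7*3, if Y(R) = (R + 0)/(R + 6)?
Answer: 16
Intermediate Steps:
Y(R) = R/(6 + R)
Y(-5) + 7*3 = -5/(6 - 5) + 7*3 = -5/1 + 21 = -5*1 + 21 = -5 + 21 = 16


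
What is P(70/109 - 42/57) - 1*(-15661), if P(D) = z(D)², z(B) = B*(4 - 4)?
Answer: 15661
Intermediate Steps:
z(B) = 0 (z(B) = B*0 = 0)
P(D) = 0 (P(D) = 0² = 0)
P(70/109 - 42/57) - 1*(-15661) = 0 - 1*(-15661) = 0 + 15661 = 15661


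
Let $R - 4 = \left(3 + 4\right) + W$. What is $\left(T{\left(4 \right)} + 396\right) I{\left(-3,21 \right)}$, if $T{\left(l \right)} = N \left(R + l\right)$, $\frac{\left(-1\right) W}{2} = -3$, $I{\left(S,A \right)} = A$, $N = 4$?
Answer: $10080$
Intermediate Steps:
$W = 6$ ($W = \left(-2\right) \left(-3\right) = 6$)
$R = 17$ ($R = 4 + \left(\left(3 + 4\right) + 6\right) = 4 + \left(7 + 6\right) = 4 + 13 = 17$)
$T{\left(l \right)} = 68 + 4 l$ ($T{\left(l \right)} = 4 \left(17 + l\right) = 68 + 4 l$)
$\left(T{\left(4 \right)} + 396\right) I{\left(-3,21 \right)} = \left(\left(68 + 4 \cdot 4\right) + 396\right) 21 = \left(\left(68 + 16\right) + 396\right) 21 = \left(84 + 396\right) 21 = 480 \cdot 21 = 10080$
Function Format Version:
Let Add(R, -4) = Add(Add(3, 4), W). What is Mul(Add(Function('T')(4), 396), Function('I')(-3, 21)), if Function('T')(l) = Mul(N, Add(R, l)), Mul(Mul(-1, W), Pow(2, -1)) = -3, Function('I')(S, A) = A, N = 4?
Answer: 10080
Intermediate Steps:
W = 6 (W = Mul(-2, -3) = 6)
R = 17 (R = Add(4, Add(Add(3, 4), 6)) = Add(4, Add(7, 6)) = Add(4, 13) = 17)
Function('T')(l) = Add(68, Mul(4, l)) (Function('T')(l) = Mul(4, Add(17, l)) = Add(68, Mul(4, l)))
Mul(Add(Function('T')(4), 396), Function('I')(-3, 21)) = Mul(Add(Add(68, Mul(4, 4)), 396), 21) = Mul(Add(Add(68, 16), 396), 21) = Mul(Add(84, 396), 21) = Mul(480, 21) = 10080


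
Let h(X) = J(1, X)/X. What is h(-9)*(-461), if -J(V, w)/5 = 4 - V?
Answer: -2305/3 ≈ -768.33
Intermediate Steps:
J(V, w) = -20 + 5*V (J(V, w) = -5*(4 - V) = -20 + 5*V)
h(X) = -15/X (h(X) = (-20 + 5*1)/X = (-20 + 5)/X = -15/X)
h(-9)*(-461) = -15/(-9)*(-461) = -15*(-1/9)*(-461) = (5/3)*(-461) = -2305/3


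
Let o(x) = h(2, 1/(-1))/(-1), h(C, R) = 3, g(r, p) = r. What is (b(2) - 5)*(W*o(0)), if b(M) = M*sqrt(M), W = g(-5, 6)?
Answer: -75 + 30*sqrt(2) ≈ -32.574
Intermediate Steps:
o(x) = -3 (o(x) = 3/(-1) = 3*(-1) = -3)
W = -5
b(M) = M**(3/2)
(b(2) - 5)*(W*o(0)) = (2**(3/2) - 5)*(-5*(-3)) = (2*sqrt(2) - 5)*15 = (-5 + 2*sqrt(2))*15 = -75 + 30*sqrt(2)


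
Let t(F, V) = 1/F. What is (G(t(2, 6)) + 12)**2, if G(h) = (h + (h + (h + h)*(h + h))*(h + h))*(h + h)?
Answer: 196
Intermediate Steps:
G(h) = 2*h*(h + 2*h*(h + 4*h**2)) (G(h) = (h + (h + (2*h)*(2*h))*(2*h))*(2*h) = (h + (h + 4*h**2)*(2*h))*(2*h) = (h + 2*h*(h + 4*h**2))*(2*h) = 2*h*(h + 2*h*(h + 4*h**2)))
(G(t(2, 6)) + 12)**2 = ((1/2)**2*(2 + 4/2 + 16*(1/2)**2) + 12)**2 = ((1/2)**2*(2 + 4*(1/2) + 16*(1/2)**2) + 12)**2 = ((2 + 2 + 16*(1/4))/4 + 12)**2 = ((2 + 2 + 4)/4 + 12)**2 = ((1/4)*8 + 12)**2 = (2 + 12)**2 = 14**2 = 196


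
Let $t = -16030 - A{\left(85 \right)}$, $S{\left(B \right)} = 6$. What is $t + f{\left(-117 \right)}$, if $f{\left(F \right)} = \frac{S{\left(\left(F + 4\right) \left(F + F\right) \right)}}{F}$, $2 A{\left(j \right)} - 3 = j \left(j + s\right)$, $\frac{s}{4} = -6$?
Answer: $- \frac{726338}{39} \approx -18624.0$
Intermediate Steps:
$s = -24$ ($s = 4 \left(-6\right) = -24$)
$A{\left(j \right)} = \frac{3}{2} + \frac{j \left(-24 + j\right)}{2}$ ($A{\left(j \right)} = \frac{3}{2} + \frac{j \left(j - 24\right)}{2} = \frac{3}{2} + \frac{j \left(-24 + j\right)}{2}$)
$f{\left(F \right)} = \frac{6}{F}$
$t = -18624$ ($t = -16030 - \left(\frac{3}{2} + \frac{85^{2}}{2} - 1020\right) = -16030 - \left(\frac{3}{2} + \frac{1}{2} \cdot 7225 - 1020\right) = -16030 - \left(\frac{3}{2} + \frac{7225}{2} - 1020\right) = -16030 - 2594 = -18624$)
$t + f{\left(-117 \right)} = -18624 + \frac{6}{-117} = -18624 + 6 \left(- \frac{1}{117}\right) = -18624 - \frac{2}{39} = - \frac{726338}{39}$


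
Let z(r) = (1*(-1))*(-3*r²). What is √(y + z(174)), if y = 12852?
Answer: 144*√5 ≈ 321.99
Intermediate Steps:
z(r) = 3*r² (z(r) = -(-3)*r² = 3*r²)
√(y + z(174)) = √(12852 + 3*174²) = √(12852 + 3*30276) = √(12852 + 90828) = √103680 = 144*√5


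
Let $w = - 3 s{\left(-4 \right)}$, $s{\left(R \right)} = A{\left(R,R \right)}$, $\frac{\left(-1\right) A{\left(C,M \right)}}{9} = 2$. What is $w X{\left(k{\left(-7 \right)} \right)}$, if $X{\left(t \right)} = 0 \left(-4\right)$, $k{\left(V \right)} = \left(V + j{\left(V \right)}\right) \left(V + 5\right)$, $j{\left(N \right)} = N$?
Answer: $0$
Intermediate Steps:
$A{\left(C,M \right)} = -18$ ($A{\left(C,M \right)} = \left(-9\right) 2 = -18$)
$s{\left(R \right)} = -18$
$w = 54$ ($w = \left(-3\right) \left(-18\right) = 54$)
$k{\left(V \right)} = 2 V \left(5 + V\right)$ ($k{\left(V \right)} = \left(V + V\right) \left(V + 5\right) = 2 V \left(5 + V\right)$)
$X{\left(t \right)} = 0$
$w X{\left(k{\left(-7 \right)} \right)} = 54 \cdot 0 = 0$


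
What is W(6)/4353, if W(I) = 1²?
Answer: 1/4353 ≈ 0.00022973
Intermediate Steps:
W(I) = 1
W(6)/4353 = 1/4353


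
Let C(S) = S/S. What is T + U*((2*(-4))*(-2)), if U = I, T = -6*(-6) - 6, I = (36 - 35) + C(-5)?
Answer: 62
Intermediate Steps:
C(S) = 1
I = 2 (I = (36 - 35) + 1 = 1 + 1 = 2)
T = 30 (T = 36 - 6 = 30)
U = 2
T + U*((2*(-4))*(-2)) = 30 + 2*((2*(-4))*(-2)) = 30 + 2*(-8*(-2)) = 30 + 2*16 = 30 + 32 = 62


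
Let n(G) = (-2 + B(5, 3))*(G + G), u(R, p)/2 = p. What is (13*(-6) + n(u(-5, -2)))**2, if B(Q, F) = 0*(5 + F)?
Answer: 3844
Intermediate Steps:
B(Q, F) = 0
u(R, p) = 2*p
n(G) = -4*G (n(G) = (-2 + 0)*(G + G) = -4*G)
(13*(-6) + n(u(-5, -2)))**2 = (13*(-6) - 8*(-2))**2 = (-78 - 4*(-4))**2 = (-78 + 16)**2 = (-62)**2 = 3844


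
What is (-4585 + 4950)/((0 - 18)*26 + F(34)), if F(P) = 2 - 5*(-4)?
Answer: -365/446 ≈ -0.81839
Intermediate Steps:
F(P) = 22 (F(P) = 2 + 20 = 22)
(-4585 + 4950)/((0 - 18)*26 + F(34)) = (-4585 + 4950)/((0 - 18)*26 + 22) = 365/(-18*26 + 22) = 365/(-468 + 22) = 365/(-446) = 365*(-1/446) = -365/446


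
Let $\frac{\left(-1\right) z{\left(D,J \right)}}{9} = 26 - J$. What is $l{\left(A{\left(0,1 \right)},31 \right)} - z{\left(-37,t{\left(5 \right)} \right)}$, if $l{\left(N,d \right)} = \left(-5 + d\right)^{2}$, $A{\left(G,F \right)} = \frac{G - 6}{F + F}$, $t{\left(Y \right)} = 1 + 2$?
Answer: $883$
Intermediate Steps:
$t{\left(Y \right)} = 3$
$A{\left(G,F \right)} = \frac{-6 + G}{2 F}$
$z{\left(D,J \right)} = -234 + 9 J$ ($z{\left(D,J \right)} = - 9 \left(26 - J\right) = -234 + 9 J$)
$l{\left(A{\left(0,1 \right)},31 \right)} - z{\left(-37,t{\left(5 \right)} \right)} = \left(-5 + 31\right)^{2} - \left(-234 + 9 \cdot 3\right) = 26^{2} - \left(-234 + 27\right) = 676 - -207 = 676 + 207 = 883$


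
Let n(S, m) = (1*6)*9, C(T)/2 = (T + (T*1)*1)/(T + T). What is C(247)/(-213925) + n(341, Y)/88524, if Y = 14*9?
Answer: 631939/1052083150 ≈ 0.00060065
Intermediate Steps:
C(T) = 2 (C(T) = 2*((T + (T*1)*1)/(T + T)) = 2*((T + T*1)/((2*T))) = 2*((T + T)*(1/(2*T))) = 2*((2*T)*(1/(2*T))) = 2*1 = 2)
Y = 126
n(S, m) = 54 (n(S, m) = 6*9 = 54)
C(247)/(-213925) + n(341, Y)/88524 = 2/(-213925) + 54/88524 = 2*(-1/213925) + 54*(1/88524) = -2/213925 + 3/4918 = 631939/1052083150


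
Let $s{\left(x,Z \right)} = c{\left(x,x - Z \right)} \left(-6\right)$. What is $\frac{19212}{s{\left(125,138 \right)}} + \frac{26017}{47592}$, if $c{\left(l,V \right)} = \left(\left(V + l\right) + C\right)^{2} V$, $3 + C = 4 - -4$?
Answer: $\frac{531366317}{941036616} \approx 0.56466$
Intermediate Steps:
$C = 5$ ($C = -3 + \left(4 - -4\right) = -3 + \left(4 + 4\right) = -3 + 8 = 5$)
$c{\left(l,V \right)} = V \left(5 + V + l\right)^{2}$ ($c{\left(l,V \right)} = \left(\left(V + l\right) + 5\right)^{2} V = \left(5 + V + l\right)^{2} V = V \left(5 + V + l\right)^{2}$)
$s{\left(x,Z \right)} = - 6 \left(5 - Z + 2 x\right)^{2} \left(x - Z\right)$ ($s{\left(x,Z \right)} = \left(x - Z\right) \left(5 - \left(Z - x\right) + x\right)^{2} \left(-6\right) = \left(x - Z\right) \left(5 - Z + 2 x\right)^{2} \left(-6\right) = \left(5 - Z + 2 x\right)^{2} \left(x - Z\right) \left(-6\right) = - 6 \left(5 - Z + 2 x\right)^{2} \left(x - Z\right)$)
$\frac{19212}{s{\left(125,138 \right)}} + \frac{26017}{47592} = \frac{19212}{6 \left(5 - 138 + 2 \cdot 125\right)^{2} \left(138 - 125\right)} + \frac{26017}{47592} = \frac{19212}{6 \left(5 - 138 + 250\right)^{2} \left(138 - 125\right)} + 26017 \cdot \frac{1}{47592} = \frac{19212}{6 \cdot 117^{2} \cdot 13} + \frac{26017}{47592} = \frac{19212}{6 \cdot 13689 \cdot 13} + \frac{26017}{47592} = \frac{19212}{1067742} + \frac{26017}{47592} = 19212 \cdot \frac{1}{1067742} + \frac{26017}{47592} = \frac{3202}{177957} + \frac{26017}{47592} = \frac{531366317}{941036616}$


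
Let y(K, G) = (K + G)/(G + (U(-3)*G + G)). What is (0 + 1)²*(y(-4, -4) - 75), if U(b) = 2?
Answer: -149/2 ≈ -74.500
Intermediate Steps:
y(K, G) = (G + K)/(4*G) (y(K, G) = (K + G)/(G + (2*G + G)) = (G + K)/(G + 3*G) = (G + K)/((4*G)) = (G + K)*(1/(4*G)) = (G + K)/(4*G))
(0 + 1)²*(y(-4, -4) - 75) = (0 + 1)²*((¼)*(-4 - 4)/(-4) - 75) = 1²*((¼)*(-¼)*(-8) - 75) = 1*(½ - 75) = 1*(-149/2) = -149/2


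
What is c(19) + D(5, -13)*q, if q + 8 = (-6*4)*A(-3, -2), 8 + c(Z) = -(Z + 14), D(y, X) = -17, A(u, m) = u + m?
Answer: -1945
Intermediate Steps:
A(u, m) = m + u
c(Z) = -22 - Z (c(Z) = -8 - (Z + 14) = -8 - (14 + Z) = -8 + (-14 - Z) = -22 - Z)
q = 112 (q = -8 + (-6*4)*(-2 - 3) = -8 - 24*(-5) = -8 + 120 = 112)
c(19) + D(5, -13)*q = (-22 - 1*19) - 17*112 = (-22 - 19) - 1904 = -41 - 1904 = -1945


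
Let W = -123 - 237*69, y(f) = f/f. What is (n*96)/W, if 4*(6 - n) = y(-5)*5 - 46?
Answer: -130/1373 ≈ -0.094683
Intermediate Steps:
y(f) = 1
W = -16476 (W = -123 - 16353 = -16476)
n = 65/4 (n = 6 - (1*5 - 46)/4 = 6 - (5 - 46)/4 = 6 - ¼*(-41) = 6 + 41/4 = 65/4 ≈ 16.250)
(n*96)/W = ((65/4)*96)/(-16476) = 1560*(-1/16476) = -130/1373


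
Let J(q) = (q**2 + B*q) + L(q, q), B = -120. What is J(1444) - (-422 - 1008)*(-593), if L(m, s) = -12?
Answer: 1063854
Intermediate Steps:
J(q) = -12 + q**2 - 120*q (J(q) = (q**2 - 120*q) - 12 = -12 + q**2 - 120*q)
J(1444) - (-422 - 1008)*(-593) = (-12 + 1444**2 - 120*1444) - (-422 - 1008)*(-593) = (-12 + 2085136 - 173280) - (-1430)*(-593) = 1911844 - 1*847990 = 1911844 - 847990 = 1063854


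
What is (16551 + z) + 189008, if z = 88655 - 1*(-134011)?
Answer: 428225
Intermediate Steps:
z = 222666 (z = 88655 + 134011 = 222666)
(16551 + z) + 189008 = (16551 + 222666) + 189008 = 239217 + 189008 = 428225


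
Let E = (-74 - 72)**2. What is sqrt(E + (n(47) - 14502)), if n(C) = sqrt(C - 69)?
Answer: sqrt(6814 + I*sqrt(22)) ≈ 82.547 + 0.0284*I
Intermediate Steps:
n(C) = sqrt(-69 + C)
E = 21316 (E = (-146)**2 = 21316)
sqrt(E + (n(47) - 14502)) = sqrt(21316 + (sqrt(-69 + 47) - 14502)) = sqrt(21316 + (sqrt(-22) - 14502)) = sqrt(21316 + (I*sqrt(22) - 14502)) = sqrt(21316 + (-14502 + I*sqrt(22))) = sqrt(6814 + I*sqrt(22))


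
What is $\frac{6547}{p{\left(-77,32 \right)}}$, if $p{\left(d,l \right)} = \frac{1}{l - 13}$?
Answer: $124393$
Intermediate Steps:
$p{\left(d,l \right)} = \frac{1}{-13 + l}$
$\frac{6547}{p{\left(-77,32 \right)}} = \frac{6547}{\frac{1}{-13 + 32}} = \frac{6547}{\frac{1}{19}} = 6547 \frac{1}{\frac{1}{19}} = 6547 \cdot 19 = 124393$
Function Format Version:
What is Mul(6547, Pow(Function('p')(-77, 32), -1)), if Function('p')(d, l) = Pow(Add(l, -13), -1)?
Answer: 124393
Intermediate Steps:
Function('p')(d, l) = Pow(Add(-13, l), -1)
Mul(6547, Pow(Function('p')(-77, 32), -1)) = Mul(6547, Pow(Pow(Add(-13, 32), -1), -1)) = Mul(6547, Pow(Pow(19, -1), -1)) = Mul(6547, Pow(Rational(1, 19), -1)) = Mul(6547, 19) = 124393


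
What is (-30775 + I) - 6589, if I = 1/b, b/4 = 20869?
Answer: -3118997263/83476 ≈ -37364.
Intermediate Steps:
b = 83476 (b = 4*20869 = 83476)
I = 1/83476 ≈ 1.1979e-5
(-30775 + I) - 6589 = (-30775 + 1/83476) - 6589 = -2568973899/83476 - 6589 = -3118997263/83476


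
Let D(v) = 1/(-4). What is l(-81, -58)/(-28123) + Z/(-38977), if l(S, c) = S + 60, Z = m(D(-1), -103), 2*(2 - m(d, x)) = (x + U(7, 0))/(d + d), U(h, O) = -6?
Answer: 3827678/1096150171 ≈ 0.0034919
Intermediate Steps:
D(v) = -1/4
m(d, x) = 2 - (-6 + x)/(4*d) (m(d, x) = 2 - (x - 6)/(2*(d + d)) = 2 - (-6 + x)/(2*(2*d)) = 2 - (-6 + x)*1/(2*d)/2 = 2 - (-6 + x)/(4*d))
Z = -107 (Z = (6 - 1*(-103) + 8*(-1/4))/(4*(-1/4)) = (1/4)*(-4)*(6 + 103 - 2) = (1/4)*(-4)*107 = -107)
l(S, c) = 60 + S
l(-81, -58)/(-28123) + Z/(-38977) = (60 - 81)/(-28123) - 107/(-38977) = -21*(-1/28123) - 107*(-1/38977) = 21/28123 + 107/38977 = 3827678/1096150171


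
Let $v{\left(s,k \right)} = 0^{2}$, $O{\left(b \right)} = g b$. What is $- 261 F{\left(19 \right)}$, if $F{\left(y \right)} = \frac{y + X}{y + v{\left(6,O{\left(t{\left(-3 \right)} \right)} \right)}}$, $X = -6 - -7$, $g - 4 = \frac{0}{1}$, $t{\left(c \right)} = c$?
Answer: $- \frac{5220}{19} \approx -274.74$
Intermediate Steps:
$g = 4$ ($g = 4 + \frac{0}{1} = 4 + 0 \cdot 1 = 4 + 0 = 4$)
$O{\left(b \right)} = 4 b$
$v{\left(s,k \right)} = 0$
$X = 1$ ($X = -6 + 7 = 1$)
$F{\left(y \right)} = \frac{1 + y}{y}$ ($F{\left(y \right)} = \frac{y + 1}{y + 0} = \frac{1 + y}{y}$)
$- 261 F{\left(19 \right)} = - 261 \frac{1 + 19}{19} = - 261 \cdot \frac{1}{19} \cdot 20 = \left(-261\right) \frac{20}{19} = - \frac{5220}{19}$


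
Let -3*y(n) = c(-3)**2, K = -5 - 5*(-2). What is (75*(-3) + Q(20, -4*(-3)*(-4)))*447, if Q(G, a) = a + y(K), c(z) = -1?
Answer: -122180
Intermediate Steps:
K = 5 (K = -5 + 10 = 5)
y(n) = -1/3 (y(n) = -1/3*(-1)**2 = -1/3*1 = -1/3)
Q(G, a) = -1/3 + a (Q(G, a) = a - 1/3 = -1/3 + a)
(75*(-3) + Q(20, -4*(-3)*(-4)))*447 = (75*(-3) + (-1/3 - 4*(-3)*(-4)))*447 = (-225 + (-1/3 + 12*(-4)))*447 = (-225 + (-1/3 - 48))*447 = (-225 - 145/3)*447 = -820/3*447 = -122180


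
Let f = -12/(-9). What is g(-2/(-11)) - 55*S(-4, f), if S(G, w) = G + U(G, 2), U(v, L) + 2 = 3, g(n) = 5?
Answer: 170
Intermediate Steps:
U(v, L) = 1 (U(v, L) = -2 + 3 = 1)
f = 4/3 (f = -12*(-⅑) = 4/3 ≈ 1.3333)
S(G, w) = 1 + G (S(G, w) = G + 1 = 1 + G)
g(-2/(-11)) - 55*S(-4, f) = 5 - 55*(1 - 4) = 5 - 55*(-3) = 5 + 165 = 170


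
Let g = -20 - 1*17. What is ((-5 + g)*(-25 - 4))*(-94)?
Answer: -114492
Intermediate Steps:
g = -37 (g = -20 - 17 = -37)
((-5 + g)*(-25 - 4))*(-94) = ((-5 - 37)*(-25 - 4))*(-94) = -42*(-29)*(-94) = 1218*(-94) = -114492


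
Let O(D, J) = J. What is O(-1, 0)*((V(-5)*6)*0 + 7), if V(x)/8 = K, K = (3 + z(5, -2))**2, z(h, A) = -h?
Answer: 0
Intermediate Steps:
K = 4 (K = (3 - 1*5)**2 = (3 - 5)**2 = (-2)**2 = 4)
V(x) = 32 (V(x) = 8*4 = 32)
O(-1, 0)*((V(-5)*6)*0 + 7) = 0*((32*6)*0 + 7) = 0*(192*0 + 7) = 0*(0 + 7) = 0*7 = 0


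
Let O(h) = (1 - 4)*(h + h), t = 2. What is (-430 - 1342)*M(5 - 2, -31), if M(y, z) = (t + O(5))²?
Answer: -1389248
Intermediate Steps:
O(h) = -6*h
M(y, z) = 784 (M(y, z) = (2 - 6*5)² = (2 - 30)² = (-28)² = 784)
(-430 - 1342)*M(5 - 2, -31) = (-430 - 1342)*784 = -1772*784 = -1389248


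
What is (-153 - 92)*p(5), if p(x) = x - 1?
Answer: -980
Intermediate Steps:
p(x) = -1 + x
(-153 - 92)*p(5) = (-153 - 92)*(-1 + 5) = -245*4 = -980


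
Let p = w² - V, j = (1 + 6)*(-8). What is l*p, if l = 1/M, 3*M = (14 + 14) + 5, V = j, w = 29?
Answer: 897/11 ≈ 81.545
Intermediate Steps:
j = -56 (j = 7*(-8) = -56)
V = -56
M = 11 (M = ((14 + 14) + 5)/3 = (28 + 5)/3 = (⅓)*33 = 11)
p = 897 (p = 29² - 1*(-56) = 841 + 56 = 897)
l = 1/11 ≈ 0.090909
l*p = (1/11)*897 = 897/11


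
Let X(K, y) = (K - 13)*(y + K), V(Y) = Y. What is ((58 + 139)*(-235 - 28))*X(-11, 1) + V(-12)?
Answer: -12434652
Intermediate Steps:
X(K, y) = (-13 + K)*(K + y)
((58 + 139)*(-235 - 28))*X(-11, 1) + V(-12) = ((58 + 139)*(-235 - 28))*((-11)² - 13*(-11) - 13*1 - 11*1) - 12 = (197*(-263))*(121 + 143 - 13 - 11) - 12 = -51811*240 - 12 = -12434640 - 12 = -12434652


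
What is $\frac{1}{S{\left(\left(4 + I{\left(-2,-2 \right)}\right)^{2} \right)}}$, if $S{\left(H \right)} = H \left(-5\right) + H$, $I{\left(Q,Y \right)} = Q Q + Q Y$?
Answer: $- \frac{1}{576} \approx -0.0017361$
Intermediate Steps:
$I{\left(Q,Y \right)} = Q^{2} + Q Y$
$S{\left(H \right)} = - 4 H$ ($S{\left(H \right)} = - 5 H + H = - 4 H$)
$\frac{1}{S{\left(\left(4 + I{\left(-2,-2 \right)}\right)^{2} \right)}} = \frac{1}{\left(-4\right) \left(4 - 2 \left(-2 - 2\right)\right)^{2}} = \frac{1}{\left(-4\right) \left(4 - -8\right)^{2}} = \frac{1}{\left(-4\right) \left(4 + 8\right)^{2}} = \frac{1}{\left(-4\right) 12^{2}} = \frac{1}{\left(-4\right) 144} = \frac{1}{-576} = - \frac{1}{576}$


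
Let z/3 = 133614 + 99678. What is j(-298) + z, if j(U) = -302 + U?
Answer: 699276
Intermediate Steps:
z = 699876 (z = 3*(133614 + 99678) = 3*233292 = 699876)
j(-298) + z = (-302 - 298) + 699876 = -600 + 699876 = 699276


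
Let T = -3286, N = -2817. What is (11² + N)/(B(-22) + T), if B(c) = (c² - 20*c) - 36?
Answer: 1348/1199 ≈ 1.1243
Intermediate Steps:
B(c) = -36 + c² - 20*c
(11² + N)/(B(-22) + T) = (11² - 2817)/((-36 + (-22)² - 20*(-22)) - 3286) = (121 - 2817)/((-36 + 484 + 440) - 3286) = -2696/(888 - 3286) = -2696/(-2398) = -2696*(-1/2398) = 1348/1199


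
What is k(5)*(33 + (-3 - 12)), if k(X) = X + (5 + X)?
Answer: 270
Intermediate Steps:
k(X) = 5 + 2*X
k(5)*(33 + (-3 - 12)) = (5 + 2*5)*(33 + (-3 - 12)) = (5 + 10)*(33 - 15) = 15*18 = 270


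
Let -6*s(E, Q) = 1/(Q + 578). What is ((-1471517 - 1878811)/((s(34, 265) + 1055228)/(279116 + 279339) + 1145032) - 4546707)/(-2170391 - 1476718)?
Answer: 4901864953863223292647/3931993921127153694209 ≈ 1.2467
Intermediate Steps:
s(E, Q) = -1/(6*(578 + Q)) (s(E, Q) = -1/(6*(Q + 578)) = -1/(6*(578 + Q)))
((-1471517 - 1878811)/((s(34, 265) + 1055228)/(279116 + 279339) + 1145032) - 4546707)/(-2170391 - 1476718) = ((-1471517 - 1878811)/((-1/(3468 + 6*265) + 1055228)/(279116 + 279339) + 1145032) - 4546707)/(-2170391 - 1476718) = (-3350328/((-1/(3468 + 1590) + 1055228)/558455 + 1145032) - 4546707)/(-3647109) = (-3350328/((-1/5058 + 1055228)*(1/558455) + 1145032) - 4546707)*(-1/3647109) = (-3350328/((5337343223/5058)*(1/558455) + 1145032) - 4546707)*(-1/3647109) = (-3350328/(5337343223/2824665390 + 1145032) - 4546707)*(-1/3647109) = (-3350328/3234337598185703/2824665390 - 4546707)*(-1/3647109) = (-3350328*2824665390/3234337598185703 - 4546707)*(-1/3647109) = (-9463555546747920/3234337598185703 - 4546707)*(-1/3647109) = -14705594861589669877941/3234337598185703*(-1/3647109) = 4901864953863223292647/3931993921127153694209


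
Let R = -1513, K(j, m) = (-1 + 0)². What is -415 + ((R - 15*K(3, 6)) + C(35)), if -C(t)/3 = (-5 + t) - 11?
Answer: -2000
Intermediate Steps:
K(j, m) = 1 (K(j, m) = (-1)² = 1)
C(t) = 48 - 3*t (C(t) = -3*((-5 + t) - 11) = -3*(-16 + t) = 48 - 3*t)
-415 + ((R - 15*K(3, 6)) + C(35)) = -415 + ((-1513 - 15*1) + (48 - 3*35)) = -415 + ((-1513 - 15) + (48 - 105)) = -415 + (-1528 - 57) = -415 - 1585 = -2000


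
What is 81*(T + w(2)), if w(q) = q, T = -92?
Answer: -7290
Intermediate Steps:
81*(T + w(2)) = 81*(-92 + 2) = 81*(-90) = -7290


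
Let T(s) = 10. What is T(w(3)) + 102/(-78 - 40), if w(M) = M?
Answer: 539/59 ≈ 9.1356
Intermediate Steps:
T(w(3)) + 102/(-78 - 40) = 10 + 102/(-78 - 40) = 10 + 102/(-118) = 10 - 1/118*102 = 10 - 51/59 = 539/59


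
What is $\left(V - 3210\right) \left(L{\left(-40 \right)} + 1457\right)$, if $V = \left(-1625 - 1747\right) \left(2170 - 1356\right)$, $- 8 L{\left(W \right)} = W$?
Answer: $-4017602316$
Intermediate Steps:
$L{\left(W \right)} = - \frac{W}{8}$
$V = -2744808$ ($V = \left(-3372\right) 814 = -2744808$)
$\left(V - 3210\right) \left(L{\left(-40 \right)} + 1457\right) = \left(-2744808 - 3210\right) \left(\left(- \frac{1}{8}\right) \left(-40\right) + 1457\right) = - 2748018 \left(5 + 1457\right) = \left(-2748018\right) 1462 = -4017602316$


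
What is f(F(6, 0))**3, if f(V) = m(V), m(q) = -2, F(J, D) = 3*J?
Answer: -8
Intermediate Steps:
f(V) = -2
f(F(6, 0))**3 = (-2)**3 = -8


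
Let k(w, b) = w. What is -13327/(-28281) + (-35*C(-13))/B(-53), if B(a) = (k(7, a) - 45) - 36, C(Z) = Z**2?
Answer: 168268313/2092794 ≈ 80.404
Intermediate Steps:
B(a) = -74 (B(a) = (7 - 45) - 36 = -38 - 36 = -74)
-13327/(-28281) + (-35*C(-13))/B(-53) = -13327/(-28281) - 35*(-13)**2/(-74) = -13327*(-1/28281) - 35*169*(-1/74) = 13327/28281 - 5915*(-1/74) = 13327/28281 + 5915/74 = 168268313/2092794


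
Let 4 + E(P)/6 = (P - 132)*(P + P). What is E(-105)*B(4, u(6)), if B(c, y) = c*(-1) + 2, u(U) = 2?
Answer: -597192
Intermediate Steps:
B(c, y) = 2 - c (B(c, y) = -c + 2 = 2 - c)
E(P) = -24 + 12*P*(-132 + P) (E(P) = -24 + 6*((P - 132)*(P + P)) = -24 + 6*((-132 + P)*(2*P)) = -24 + 6*(2*P*(-132 + P)) = -24 + 12*P*(-132 + P))
E(-105)*B(4, u(6)) = (-24 - 1584*(-105) + 12*(-105)²)*(2 - 1*4) = (-24 + 166320 + 12*11025)*(2 - 4) = (-24 + 166320 + 132300)*(-2) = 298596*(-2) = -597192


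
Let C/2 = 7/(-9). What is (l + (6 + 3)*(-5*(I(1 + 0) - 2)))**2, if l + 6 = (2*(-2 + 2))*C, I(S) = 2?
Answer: 36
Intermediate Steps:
C = -14/9 (C = 2*(7/(-9)) = 2*(7*(-1/9)) = 2*(-7/9) = -14/9 ≈ -1.5556)
l = -6 (l = -6 + (2*(-2 + 2))*(-14/9) = -6 + (2*0)*(-14/9) = -6 + 0*(-14/9) = -6 + 0 = -6)
(l + (6 + 3)*(-5*(I(1 + 0) - 2)))**2 = (-6 + (6 + 3)*(-5*(2 - 2)))**2 = (-6 + 9*(-5*0))**2 = (-6 + 9*0)**2 = (-6 + 0)**2 = (-6)**2 = 36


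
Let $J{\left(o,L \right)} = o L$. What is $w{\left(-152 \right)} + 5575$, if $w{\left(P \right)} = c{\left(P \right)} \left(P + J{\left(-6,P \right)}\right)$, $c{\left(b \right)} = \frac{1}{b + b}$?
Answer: $\frac{11145}{2} \approx 5572.5$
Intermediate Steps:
$J{\left(o,L \right)} = L o$
$c{\left(b \right)} = \frac{1}{2 b}$
$w{\left(P \right)} = - \frac{5}{2}$ ($w{\left(P \right)} = \frac{1}{2 P} \left(P + P \left(-6\right)\right) = \frac{1}{2 P} \left(P - 6 P\right) = \frac{1}{2 P} \left(- 5 P\right) = - \frac{5}{2}$)
$w{\left(-152 \right)} + 5575 = - \frac{5}{2} + 5575 = \frac{11145}{2}$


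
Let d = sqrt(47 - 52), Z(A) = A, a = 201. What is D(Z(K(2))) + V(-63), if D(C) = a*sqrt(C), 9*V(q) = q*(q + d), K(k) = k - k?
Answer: 441 - 7*I*sqrt(5) ≈ 441.0 - 15.652*I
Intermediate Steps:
K(k) = 0
d = I*sqrt(5) (d = sqrt(-5) = I*sqrt(5) ≈ 2.2361*I)
V(q) = q*(q + I*sqrt(5))/9 (V(q) = (q*(q + I*sqrt(5)))/9 = q*(q + I*sqrt(5))/9)
D(C) = 201*sqrt(C)
D(Z(K(2))) + V(-63) = 201*sqrt(0) + (1/9)*(-63)*(-63 + I*sqrt(5)) = 201*0 + (441 - 7*I*sqrt(5)) = 0 + (441 - 7*I*sqrt(5)) = 441 - 7*I*sqrt(5)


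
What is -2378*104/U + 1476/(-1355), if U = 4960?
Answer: -4280359/84010 ≈ -50.951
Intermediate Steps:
-2378*104/U + 1476/(-1355) = -2378/(4960/104) + 1476/(-1355) = -2378/(4960*(1/104)) + 1476*(-1/1355) = -2378/620/13 - 1476/1355 = -2378*13/620 - 1476/1355 = -15457/310 - 1476/1355 = -4280359/84010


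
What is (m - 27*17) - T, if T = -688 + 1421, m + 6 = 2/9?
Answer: -10780/9 ≈ -1197.8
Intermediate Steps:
m = -52/9 (m = -6 + 2/9 = -52/9 ≈ -5.7778)
T = 733
(m - 27*17) - T = (-52/9 - 27*17) - 1*733 = (-52/9 - 459) - 733 = -4183/9 - 733 = -10780/9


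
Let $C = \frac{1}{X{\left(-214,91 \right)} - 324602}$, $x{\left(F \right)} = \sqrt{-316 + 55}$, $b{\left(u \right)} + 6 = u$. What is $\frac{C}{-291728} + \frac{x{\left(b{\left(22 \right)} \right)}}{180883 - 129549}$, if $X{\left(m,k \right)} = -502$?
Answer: $\frac{1}{94841939712} + \frac{3 i \sqrt{29}}{51334} \approx 1.0544 \cdot 10^{-11} + 0.00031471 i$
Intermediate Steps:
$b{\left(u \right)} = -6 + u$
$x{\left(F \right)} = 3 i \sqrt{29}$ ($x{\left(F \right)} = \sqrt{-261} = 3 i \sqrt{29}$)
$C = - \frac{1}{325104}$ ($C = \frac{1}{-502 - 324602} = \frac{1}{-325104} = - \frac{1}{325104} \approx -3.0759 \cdot 10^{-6}$)
$\frac{C}{-291728} + \frac{x{\left(b{\left(22 \right)} \right)}}{180883 - 129549} = - \frac{1}{325104 \left(-291728\right)} + \frac{3 i \sqrt{29}}{180883 - 129549} = \left(- \frac{1}{325104}\right) \left(- \frac{1}{291728}\right) + \frac{3 i \sqrt{29}}{51334} = \frac{1}{94841939712} + 3 i \sqrt{29} \cdot \frac{1}{51334} = \frac{1}{94841939712} + \frac{3 i \sqrt{29}}{51334}$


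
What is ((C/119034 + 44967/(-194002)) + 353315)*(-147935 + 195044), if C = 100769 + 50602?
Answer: 10676821293324057471/641467613 ≈ 1.6644e+10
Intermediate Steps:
C = 151371
((C/119034 + 44967/(-194002)) + 353315)*(-147935 + 195044) = ((151371/119034 + 44967/(-194002)) + 353315)*(-147935 + 195044) = ((151371*(1/119034) + 44967*(-1/194002)) + 353315)*47109 = ((16819/13226 - 44967/194002) + 353315)*47109 = (667046524/641467613 + 353315)*47109 = (226640796733619/641467613)*47109 = 10676821293324057471/641467613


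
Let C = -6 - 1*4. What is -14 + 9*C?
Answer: -104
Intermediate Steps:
C = -10 (C = -6 - 4 = -10)
-14 + 9*C = -14 + 9*(-10) = -14 - 90 = -104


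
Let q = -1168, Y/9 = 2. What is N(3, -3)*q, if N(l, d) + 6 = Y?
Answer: -14016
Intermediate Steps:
Y = 18 (Y = 9*2 = 18)
N(l, d) = 12 (N(l, d) = -6 + 18 = 12)
N(3, -3)*q = 12*(-1168) = -14016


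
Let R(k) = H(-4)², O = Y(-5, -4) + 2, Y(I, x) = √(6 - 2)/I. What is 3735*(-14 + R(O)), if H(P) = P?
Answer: 7470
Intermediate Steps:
Y(I, x) = 2/I (Y(I, x) = √4/I = 2/I)
O = 8/5 (O = 2/(-5) + 2 = 2*(-⅕) + 2 = -⅖ + 2 = 8/5 ≈ 1.6000)
R(k) = 16 (R(k) = (-4)² = 16)
3735*(-14 + R(O)) = 3735*(-14 + 16) = 3735*2 = 7470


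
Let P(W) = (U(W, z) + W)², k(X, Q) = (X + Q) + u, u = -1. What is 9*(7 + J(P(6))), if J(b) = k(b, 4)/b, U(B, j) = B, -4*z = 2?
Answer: 1155/16 ≈ 72.188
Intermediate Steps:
z = -½ (z = -¼*2 = -½ ≈ -0.50000)
k(X, Q) = -1 + Q + X (k(X, Q) = (X + Q) - 1 = (Q + X) - 1 = -1 + Q + X)
P(W) = 4*W² (P(W) = (W + W)² = (2*W)² = 4*W²)
J(b) = (3 + b)/b (J(b) = (-1 + 4 + b)/b = (3 + b)/b)
9*(7 + J(P(6))) = 9*(7 + (3 + 4*6²)/((4*6²))) = 9*(7 + (3 + 4*36)/((4*36))) = 9*(7 + (3 + 144)/144) = 9*(7 + (1/144)*147) = 9*(7 + 49/48) = 9*(385/48) = 1155/16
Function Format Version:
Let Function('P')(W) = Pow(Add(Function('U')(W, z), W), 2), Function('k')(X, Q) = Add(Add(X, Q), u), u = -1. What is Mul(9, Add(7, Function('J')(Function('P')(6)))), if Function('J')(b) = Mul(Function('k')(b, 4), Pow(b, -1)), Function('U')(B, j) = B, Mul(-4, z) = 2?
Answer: Rational(1155, 16) ≈ 72.188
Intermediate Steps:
z = Rational(-1, 2) (z = Mul(Rational(-1, 4), 2) = Rational(-1, 2) ≈ -0.50000)
Function('k')(X, Q) = Add(-1, Q, X) (Function('k')(X, Q) = Add(Add(X, Q), -1) = Add(Add(Q, X), -1) = Add(-1, Q, X))
Function('P')(W) = Mul(4, Pow(W, 2)) (Function('P')(W) = Pow(Add(W, W), 2) = Pow(Mul(2, W), 2) = Mul(4, Pow(W, 2)))
Function('J')(b) = Mul(Pow(b, -1), Add(3, b)) (Function('J')(b) = Mul(Add(-1, 4, b), Pow(b, -1)) = Mul(Add(3, b), Pow(b, -1)) = Mul(Pow(b, -1), Add(3, b)))
Mul(9, Add(7, Function('J')(Function('P')(6)))) = Mul(9, Add(7, Mul(Pow(Mul(4, Pow(6, 2)), -1), Add(3, Mul(4, Pow(6, 2)))))) = Mul(9, Add(7, Mul(Pow(Mul(4, 36), -1), Add(3, Mul(4, 36))))) = Mul(9, Add(7, Mul(Pow(144, -1), Add(3, 144)))) = Mul(9, Add(7, Mul(Rational(1, 144), 147))) = Mul(9, Add(7, Rational(49, 48))) = Mul(9, Rational(385, 48)) = Rational(1155, 16)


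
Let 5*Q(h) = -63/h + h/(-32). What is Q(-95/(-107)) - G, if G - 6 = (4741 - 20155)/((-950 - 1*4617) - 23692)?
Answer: -328728926777/15862279200 ≈ -20.724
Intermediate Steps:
G = 63656/9753 (G = 6 + (4741 - 20155)/((-950 - 1*4617) - 23692) = 6 - 15414/((-950 - 4617) - 23692) = 6 - 15414/(-5567 - 23692) = 6 - 15414/(-29259) = 6 - 15414*(-1/29259) = 6 + 5138/9753 = 63656/9753 ≈ 6.5268)
Q(h) = -63/(5*h) - h/160 (Q(h) = (-63/h + h/(-32))/5 = (-63/h + h*(-1/32))/5 = (-63/h - h/32)/5 = -63/(5*h) - h/160)
Q(-95/(-107)) - G = (-2016 - (-95/(-107))²)/(160*((-95/(-107)))) - 1*63656/9753 = (-2016 - (-95*(-1/107))²)/(160*((-95*(-1/107)))) - 63656/9753 = (-2016 - (95/107)²)/(160*(95/107)) - 63656/9753 = (1/160)*(107/95)*(-2016 - 1*9025/11449) - 63656/9753 = (1/160)*(107/95)*(-2016 - 9025/11449) - 63656/9753 = (1/160)*(107/95)*(-23090209/11449) - 63656/9753 = -23090209/1626400 - 63656/9753 = -328728926777/15862279200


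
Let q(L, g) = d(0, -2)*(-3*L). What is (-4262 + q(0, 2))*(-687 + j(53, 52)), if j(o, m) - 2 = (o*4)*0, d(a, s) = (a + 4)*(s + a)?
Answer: 2919470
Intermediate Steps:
d(a, s) = (4 + a)*(a + s)
j(o, m) = 2 (j(o, m) = 2 + (o*4)*0 = 2 + (4*o)*0 = 2 + 0 = 2)
q(L, g) = 24*L (q(L, g) = (0**2 + 4*0 + 4*(-2) + 0*(-2))*(-3*L) = (0 + 0 - 8 + 0)*(-3*L) = -(-24)*L = 24*L)
(-4262 + q(0, 2))*(-687 + j(53, 52)) = (-4262 + 24*0)*(-687 + 2) = (-4262 + 0)*(-685) = -4262*(-685) = 2919470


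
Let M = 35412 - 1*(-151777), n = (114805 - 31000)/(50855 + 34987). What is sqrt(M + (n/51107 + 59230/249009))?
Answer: sqrt(6253854720051526481633004640634)/5780074764814 ≈ 432.65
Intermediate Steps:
n = 27935/28614 (n = 83805/85842 = 83805*(1/85842) = 27935/28614 ≈ 0.97627)
M = 187189 (M = 35412 + 151777 = 187189)
sqrt(M + (n/51107 + 59230/249009)) = sqrt(187189 + ((27935/28614)/51107 + 59230/249009)) = sqrt(187189 + ((27935/28614)*(1/51107) + 59230*(1/249009))) = sqrt(187189 + (27935/1462375698 + 59230/249009)) = sqrt(187189 + 9624829850995/40460523353698) = sqrt(7573774530885225917/40460523353698) = sqrt(6253854720051526481633004640634)/5780074764814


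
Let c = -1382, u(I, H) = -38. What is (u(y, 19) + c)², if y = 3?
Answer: 2016400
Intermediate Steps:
(u(y, 19) + c)² = (-38 - 1382)² = (-1420)² = 2016400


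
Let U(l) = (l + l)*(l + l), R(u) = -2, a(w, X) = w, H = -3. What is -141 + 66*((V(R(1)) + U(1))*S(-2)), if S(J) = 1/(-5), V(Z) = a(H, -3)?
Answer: -771/5 ≈ -154.20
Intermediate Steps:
V(Z) = -3
U(l) = 4*l² (U(l) = (2*l)*(2*l) = 4*l²)
S(J) = -⅕
-141 + 66*((V(R(1)) + U(1))*S(-2)) = -141 + 66*((-3 + 4*1²)*(-⅕)) = -141 + 66*((-3 + 4*1)*(-⅕)) = -141 + 66*((-3 + 4)*(-⅕)) = -141 + 66*(1*(-⅕)) = -141 + 66*(-⅕) = -141 - 66/5 = -771/5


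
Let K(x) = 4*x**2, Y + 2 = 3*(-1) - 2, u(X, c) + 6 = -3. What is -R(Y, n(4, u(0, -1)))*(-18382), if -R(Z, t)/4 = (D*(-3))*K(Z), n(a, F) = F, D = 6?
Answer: 259406784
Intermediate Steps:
u(X, c) = -9 (u(X, c) = -6 - 3 = -9)
Y = -7 (Y = -2 + (3*(-1) - 2) = -2 + (-3 - 2) = -2 - 5 = -7)
R(Z, t) = 288*Z**2 (R(Z, t) = -4*6*(-3)*4*Z**2 = -(-72)*4*Z**2 = -(-288)*Z**2 = 288*Z**2)
-R(Y, n(4, u(0, -1)))*(-18382) = -288*(-7)**2*(-18382) = -288*49*(-18382) = -14112*(-18382) = -1*(-259406784) = 259406784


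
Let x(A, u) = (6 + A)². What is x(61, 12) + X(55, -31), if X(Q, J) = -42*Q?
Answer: 2179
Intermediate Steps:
x(61, 12) + X(55, -31) = (6 + 61)² - 42*55 = 67² - 2310 = 4489 - 2310 = 2179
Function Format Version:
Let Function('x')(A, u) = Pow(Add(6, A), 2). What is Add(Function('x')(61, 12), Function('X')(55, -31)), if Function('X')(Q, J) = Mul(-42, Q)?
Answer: 2179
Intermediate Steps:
Add(Function('x')(61, 12), Function('X')(55, -31)) = Add(Pow(Add(6, 61), 2), Mul(-42, 55)) = Add(Pow(67, 2), -2310) = Add(4489, -2310) = 2179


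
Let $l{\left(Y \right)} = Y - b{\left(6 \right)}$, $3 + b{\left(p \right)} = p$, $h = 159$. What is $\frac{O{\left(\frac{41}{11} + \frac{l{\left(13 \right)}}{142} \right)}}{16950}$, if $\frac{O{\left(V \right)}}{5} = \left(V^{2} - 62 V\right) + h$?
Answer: $- \frac{12612899}{689255930} \approx -0.018299$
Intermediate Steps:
$b{\left(p \right)} = -3 + p$
$l{\left(Y \right)} = -3 + Y$ ($l{\left(Y \right)} = Y - \left(-3 + 6\right) = Y - 3 = -3 + Y$)
$O{\left(V \right)} = 795 - 310 V + 5 V^{2}$ ($O{\left(V \right)} = 5 \left(\left(V^{2} - 62 V\right) + 159\right) = 5 \left(159 + V^{2} - 62 V\right) = 795 - 310 V + 5 V^{2}$)
$\frac{O{\left(\frac{41}{11} + \frac{l{\left(13 \right)}}{142} \right)}}{16950} = \frac{795 - 310 \left(\frac{41}{11} + \frac{-3 + 13}{142}\right) + 5 \left(\frac{41}{11} + \frac{-3 + 13}{142}\right)^{2}}{16950} = \left(795 - 310 \left(41 \cdot \frac{1}{11} + 10 \cdot \frac{1}{142}\right) + 5 \left(41 \cdot \frac{1}{11} + 10 \cdot \frac{1}{142}\right)^{2}\right) \frac{1}{16950} = \left(795 - 310 \left(\frac{41}{11} + \frac{5}{71}\right) + 5 \left(\frac{41}{11} + \frac{5}{71}\right)^{2}\right) \frac{1}{16950} = \left(795 - \frac{919460}{781} + 5 \left(\frac{2966}{781}\right)^{2}\right) \frac{1}{16950} = \left(795 - \frac{919460}{781} + 5 \cdot \frac{8797156}{609961}\right) \frac{1}{16950} = \left(795 - \frac{919460}{781} + \frac{43985780}{609961}\right) \frac{1}{16950} = \left(- \frac{189193485}{609961}\right) \frac{1}{16950} = - \frac{12612899}{689255930}$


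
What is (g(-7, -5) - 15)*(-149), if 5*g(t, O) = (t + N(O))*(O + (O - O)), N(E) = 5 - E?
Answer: 2682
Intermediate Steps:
g(t, O) = O*(5 + t - O)/5 (g(t, O) = ((t + (5 - O))*(O + (O - O)))/5 = ((5 + t - O)*(O + 0))/5 = ((5 + t - O)*O)/5 = (O*(5 + t - O))/5 = O*(5 + t - O)/5)
(g(-7, -5) - 15)*(-149) = ((⅕)*(-5)*(5 - 7 - 1*(-5)) - 15)*(-149) = ((⅕)*(-5)*(5 - 7 + 5) - 15)*(-149) = ((⅕)*(-5)*3 - 15)*(-149) = (-3 - 15)*(-149) = -18*(-149) = 2682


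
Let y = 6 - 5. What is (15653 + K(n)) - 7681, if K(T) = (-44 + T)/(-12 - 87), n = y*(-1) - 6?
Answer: 263093/33 ≈ 7972.5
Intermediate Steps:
y = 1
n = -7 (n = 1*(-1) - 6 = -1 - 6 = -7)
K(T) = 4/9 - T/99 (K(T) = (-44 + T)/(-99) = (-44 + T)*(-1/99) = 4/9 - T/99)
(15653 + K(n)) - 7681 = (15653 + (4/9 - 1/99*(-7))) - 7681 = (15653 + (4/9 + 7/99)) - 7681 = (15653 + 17/33) - 7681 = 516566/33 - 7681 = 263093/33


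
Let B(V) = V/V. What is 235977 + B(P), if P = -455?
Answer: 235978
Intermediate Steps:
B(V) = 1
235977 + B(P) = 235977 + 1 = 235978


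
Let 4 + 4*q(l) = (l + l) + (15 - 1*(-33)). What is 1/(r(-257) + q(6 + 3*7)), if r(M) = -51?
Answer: -2/53 ≈ -0.037736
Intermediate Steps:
q(l) = 11 + l/2 (q(l) = -1 + ((l + l) + (15 - 1*(-33)))/4 = -1 + (2*l + (15 + 33))/4 = -1 + (2*l + 48)/4 = -1 + (48 + 2*l)/4 = -1 + (12 + l/2) = 11 + l/2)
1/(r(-257) + q(6 + 3*7)) = 1/(-51 + (11 + (6 + 3*7)/2)) = 1/(-51 + (11 + (6 + 21)/2)) = 1/(-51 + (11 + (1/2)*27)) = 1/(-51 + (11 + 27/2)) = 1/(-51 + 49/2) = 1/(-53/2) = -2/53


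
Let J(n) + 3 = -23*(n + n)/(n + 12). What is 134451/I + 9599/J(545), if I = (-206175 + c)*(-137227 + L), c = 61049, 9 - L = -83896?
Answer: -13791501475756535/68977594541284 ≈ -199.94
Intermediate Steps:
L = 83905 (L = 9 - 1*(-83896) = 9 + 83896 = 83905)
J(n) = -3 - 46*n/(12 + n) (J(n) = -3 - 23*(n + n)/(n + 12) = -3 - 23*2*n/(12 + n) = -3 - 46*n/(12 + n))
I = 7738408572 (I = (-206175 + 61049)*(-137227 + 83905) = -145126*(-53322) = 7738408572)
134451/I + 9599/J(545) = 134451/7738408572 + 9599/(((-36 - 49*545)/(12 + 545))) = 134451*(1/7738408572) + 9599/(((-36 - 26705)/557)) = 44817/2579469524 + 9599/(((1/557)*(-26741))) = 44817/2579469524 + 9599/(-26741/557) = 44817/2579469524 + 9599*(-557/26741) = 44817/2579469524 - 5346643/26741 = -13791501475756535/68977594541284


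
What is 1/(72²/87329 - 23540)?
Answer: -87329/2055719476 ≈ -4.2481e-5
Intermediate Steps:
1/(72²/87329 - 23540) = 1/(5184*(1/87329) - 23540) = 1/(5184/87329 - 23540) = 1/(-2055719476/87329) = -87329/2055719476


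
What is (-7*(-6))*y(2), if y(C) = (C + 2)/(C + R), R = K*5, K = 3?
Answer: 168/17 ≈ 9.8824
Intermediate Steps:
R = 15 (R = 3*5 = 15)
y(C) = (2 + C)/(15 + C) (y(C) = (C + 2)/(C + 15) = (2 + C)/(15 + C))
(-7*(-6))*y(2) = (-7*(-6))*((2 + 2)/(15 + 2)) = 42*(4/17) = 168/17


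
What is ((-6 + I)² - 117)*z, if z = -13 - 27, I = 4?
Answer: 4520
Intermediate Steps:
z = -40
((-6 + I)² - 117)*z = ((-6 + 4)² - 117)*(-40) = ((-2)² - 117)*(-40) = (4 - 117)*(-40) = -113*(-40) = 4520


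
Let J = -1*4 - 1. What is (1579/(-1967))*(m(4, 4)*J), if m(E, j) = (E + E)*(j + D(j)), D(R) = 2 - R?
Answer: 126320/1967 ≈ 64.220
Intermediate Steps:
m(E, j) = 4*E (m(E, j) = (E + E)*(j + (2 - j)) = (2*E)*2 = 4*E)
J = -5 (J = -4 - 1 = -5)
(1579/(-1967))*(m(4, 4)*J) = (1579/(-1967))*((4*4)*(-5)) = (1579*(-1/1967))*(16*(-5)) = -1579/1967*(-80) = 126320/1967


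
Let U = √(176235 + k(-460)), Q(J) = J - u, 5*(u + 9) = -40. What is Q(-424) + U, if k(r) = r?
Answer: -407 + 5*√7031 ≈ 12.255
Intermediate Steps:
u = -17 (u = -9 + (⅕)*(-40) = -9 - 8 = -17)
Q(J) = 17 + J (Q(J) = J - 1*(-17) = J + 17 = 17 + J)
U = 5*√7031 (U = √(176235 - 460) = √175775 = 5*√7031 ≈ 419.26)
Q(-424) + U = (17 - 424) + 5*√7031 = -407 + 5*√7031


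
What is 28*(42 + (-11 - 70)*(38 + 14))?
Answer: -116760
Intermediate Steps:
28*(42 + (-11 - 70)*(38 + 14)) = 28*(42 - 81*52) = 28*(42 - 4212) = 28*(-4170) = -116760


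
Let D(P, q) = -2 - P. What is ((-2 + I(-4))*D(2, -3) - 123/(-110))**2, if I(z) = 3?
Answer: 100489/12100 ≈ 8.3049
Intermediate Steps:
((-2 + I(-4))*D(2, -3) - 123/(-110))**2 = ((-2 + 3)*(-2 - 1*2) - 123/(-110))**2 = (1*(-2 - 2) - 123*(-1/110))**2 = (1*(-4) + 123/110)**2 = (-4 + 123/110)**2 = (-317/110)**2 = 100489/12100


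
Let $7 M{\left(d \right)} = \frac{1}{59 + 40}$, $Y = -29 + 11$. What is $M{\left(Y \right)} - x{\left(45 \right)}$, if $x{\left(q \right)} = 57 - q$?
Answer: $- \frac{8315}{693} \approx -11.999$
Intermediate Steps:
$Y = -18$
$M{\left(d \right)} = \frac{1}{693}$ ($M{\left(d \right)} = \frac{1}{7 \left(59 + 40\right)} = \frac{1}{7 \cdot 99} = \frac{1}{7} \cdot \frac{1}{99} = \frac{1}{693}$)
$M{\left(Y \right)} - x{\left(45 \right)} = \frac{1}{693} - \left(57 - 45\right) = \frac{1}{693} - 12 = - \frac{8315}{693}$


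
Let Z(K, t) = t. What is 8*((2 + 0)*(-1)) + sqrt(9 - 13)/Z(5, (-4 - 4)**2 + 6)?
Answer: -16 + I/35 ≈ -16.0 + 0.028571*I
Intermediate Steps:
8*((2 + 0)*(-1)) + sqrt(9 - 13)/Z(5, (-4 - 4)**2 + 6) = 8*((2 + 0)*(-1)) + sqrt(9 - 13)/((-4 - 4)**2 + 6) = 8*(2*(-1)) + sqrt(-4)/((-8)**2 + 6) = 8*(-2) + (2*I)/(64 + 6) = -16 + (2*I)/70 = -16 + (2*I)*(1/70) = -16 + I/35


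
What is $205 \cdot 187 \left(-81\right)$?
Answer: $-3105135$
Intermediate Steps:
$205 \cdot 187 \left(-81\right) = 38335 \left(-81\right) = -3105135$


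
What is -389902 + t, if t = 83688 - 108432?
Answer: -414646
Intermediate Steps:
t = -24744
-389902 + t = -389902 - 24744 = -414646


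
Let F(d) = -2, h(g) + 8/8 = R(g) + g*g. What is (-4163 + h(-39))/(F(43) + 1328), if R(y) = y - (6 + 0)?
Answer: -448/221 ≈ -2.0271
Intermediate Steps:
R(y) = -6 + y (R(y) = y - 1*6 = y - 6 = -6 + y)
h(g) = -7 + g + g**2 (h(g) = -1 + ((-6 + g) + g*g) = -1 + ((-6 + g) + g**2) = -1 + (-6 + g + g**2) = -7 + g + g**2)
(-4163 + h(-39))/(F(43) + 1328) = (-4163 + (-7 - 39 + (-39)**2))/(-2 + 1328) = (-4163 + (-7 - 39 + 1521))/1326 = (-4163 + 1475)*(1/1326) = -2688*1/1326 = -448/221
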